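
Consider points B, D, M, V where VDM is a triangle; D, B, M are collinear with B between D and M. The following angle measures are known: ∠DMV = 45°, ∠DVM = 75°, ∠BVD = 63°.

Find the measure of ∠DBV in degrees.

∠DBV = 57°

1. ∠MDV = 60°  [△VDM]
2. ∠BDV = 60°  [B on ray DM]
3. ∠DBV = 57°  [△VDB]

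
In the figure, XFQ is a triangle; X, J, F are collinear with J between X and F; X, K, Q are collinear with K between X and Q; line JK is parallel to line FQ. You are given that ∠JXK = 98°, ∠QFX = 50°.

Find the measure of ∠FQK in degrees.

1. ∠FXQ = 98°  [J on XF, K on XQ]
2. ∠FQX = 32°  [△XFQ]
3. ∠FQK = 32°  [K on ray QX]

∠FQK = 32°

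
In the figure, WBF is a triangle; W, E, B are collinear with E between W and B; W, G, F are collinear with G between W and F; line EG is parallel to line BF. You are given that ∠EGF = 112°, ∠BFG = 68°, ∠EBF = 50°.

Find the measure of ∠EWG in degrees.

1. ∠BFW = 68°  [G on ray FW]
2. ∠FBW = 50°  [E on ray BW]
3. ∠BWF = 62°  [△WBF]
4. ∠EWG = 62°  [E on WB, G on WF]

∠EWG = 62°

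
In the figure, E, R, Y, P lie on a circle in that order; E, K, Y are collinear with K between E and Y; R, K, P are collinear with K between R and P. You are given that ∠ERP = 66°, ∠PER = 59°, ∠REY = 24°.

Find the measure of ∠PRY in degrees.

∠PRY = 35°

1. ∠PYR = 121°  [cyclic ERYP, opposite ∠E+∠Y]
2. ∠RPY = 24°  [same arc RY]
3. ∠PRY = 35°  [△RYP]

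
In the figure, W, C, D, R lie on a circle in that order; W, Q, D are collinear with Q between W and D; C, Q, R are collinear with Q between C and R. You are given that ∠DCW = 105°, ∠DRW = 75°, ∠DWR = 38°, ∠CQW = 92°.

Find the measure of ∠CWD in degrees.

1. ∠RDW = 67°  [△WDR]
2. ∠RCW = 67°  [same arc WR]
3. ∠CWD = 21°  [△WQC]

∠CWD = 21°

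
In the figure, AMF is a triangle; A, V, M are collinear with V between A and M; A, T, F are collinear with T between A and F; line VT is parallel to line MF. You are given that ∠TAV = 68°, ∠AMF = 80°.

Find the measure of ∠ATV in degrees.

1. ∠FAM = 68°  [V on AM, T on AF]
2. ∠AFM = 32°  [△AMF]
3. ∠ATV = 32°  [VT∥MF, corresponding at T]

∠ATV = 32°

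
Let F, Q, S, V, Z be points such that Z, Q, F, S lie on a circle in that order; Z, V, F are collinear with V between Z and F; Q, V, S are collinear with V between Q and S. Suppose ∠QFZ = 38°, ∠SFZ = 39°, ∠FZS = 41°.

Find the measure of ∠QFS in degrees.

1. ∠QSZ = 38°  [same arc ZQ]
2. ∠SQZ = 39°  [same arc ZS]
3. ∠QZS = 103°  [△ZQS]
4. ∠QFS = 77°  [cyclic ZQFS, opposite ∠Z+∠F]

∠QFS = 77°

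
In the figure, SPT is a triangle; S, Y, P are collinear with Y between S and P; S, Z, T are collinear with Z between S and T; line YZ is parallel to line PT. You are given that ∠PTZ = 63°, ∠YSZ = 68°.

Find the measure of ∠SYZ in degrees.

∠SYZ = 49°

1. ∠PTS = 63°  [Z on ray TS]
2. ∠PST = 68°  [Y on SP, Z on ST]
3. ∠SPT = 49°  [△SPT]
4. ∠SYZ = 49°  [YZ∥PT, corresponding at Y]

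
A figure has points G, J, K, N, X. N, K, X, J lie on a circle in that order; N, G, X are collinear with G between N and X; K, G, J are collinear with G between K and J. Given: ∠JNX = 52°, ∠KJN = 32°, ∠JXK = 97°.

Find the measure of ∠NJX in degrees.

1. ∠JKX = 52°  [same arc XJ]
2. ∠JGN = 96°  [△NGJ]
3. ∠KJX = 31°  [△KXJ]
4. ∠JGX = 84°  [linear pair at G on NX]
5. ∠JXN = 65°  [△XGJ]
6. ∠NJX = 63°  [△NXJ]

∠NJX = 63°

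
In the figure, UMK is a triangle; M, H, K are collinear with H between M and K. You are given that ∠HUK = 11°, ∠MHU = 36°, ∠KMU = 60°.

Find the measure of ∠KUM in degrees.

1. ∠KHU = 144°  [linear pair at H on MK]
2. ∠HKU = 25°  [△UHK]
3. ∠MKU = 25°  [H on ray KM]
4. ∠KUM = 95°  [△UMK]

∠KUM = 95°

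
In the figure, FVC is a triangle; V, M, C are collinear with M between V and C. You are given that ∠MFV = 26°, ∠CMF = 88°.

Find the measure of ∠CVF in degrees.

1. ∠FMV = 92°  [linear pair at M on VC]
2. ∠FVM = 62°  [△FVM]
3. ∠CVF = 62°  [M on ray VC]

∠CVF = 62°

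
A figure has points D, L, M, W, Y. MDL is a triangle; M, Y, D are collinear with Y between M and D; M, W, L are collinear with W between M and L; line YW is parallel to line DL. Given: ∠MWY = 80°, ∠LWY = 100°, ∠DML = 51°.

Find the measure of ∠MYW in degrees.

1. ∠DLM = 80°  [YW∥DL, corresponding at W]
2. ∠LDM = 49°  [△MDL]
3. ∠MYW = 49°  [YW∥DL, corresponding at Y]

∠MYW = 49°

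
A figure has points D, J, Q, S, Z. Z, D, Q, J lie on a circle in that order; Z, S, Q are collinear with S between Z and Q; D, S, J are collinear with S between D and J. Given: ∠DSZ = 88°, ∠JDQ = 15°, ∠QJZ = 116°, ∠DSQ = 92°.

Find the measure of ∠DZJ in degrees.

1. ∠JZQ = 15°  [same arc QJ]
2. ∠JQZ = 49°  [△ZQJ]
3. ∠JSZ = 92°  [vertical angles at S]
4. ∠DJZ = 73°  [△ZSJ]
5. ∠JDZ = 49°  [same arc ZJ]
6. ∠DZJ = 58°  [△ZDJ]

∠DZJ = 58°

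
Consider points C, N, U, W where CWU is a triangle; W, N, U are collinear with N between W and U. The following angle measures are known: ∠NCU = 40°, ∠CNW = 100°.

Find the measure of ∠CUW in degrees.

1. ∠CNU = 80°  [linear pair at N on WU]
2. ∠CUN = 60°  [△CNU]
3. ∠CUW = 60°  [N on ray UW]

∠CUW = 60°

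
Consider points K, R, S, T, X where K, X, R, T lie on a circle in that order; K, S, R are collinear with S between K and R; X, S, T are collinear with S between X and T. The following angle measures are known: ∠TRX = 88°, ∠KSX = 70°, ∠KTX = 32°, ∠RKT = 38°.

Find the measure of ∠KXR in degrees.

1. ∠TKX = 92°  [cyclic KXRT, opposite ∠K+∠R]
2. ∠KRX = 32°  [same arc KX]
3. ∠KXT = 56°  [△KXT]
4. ∠RKX = 54°  [△KSX]
5. ∠KXR = 94°  [△KXR]

∠KXR = 94°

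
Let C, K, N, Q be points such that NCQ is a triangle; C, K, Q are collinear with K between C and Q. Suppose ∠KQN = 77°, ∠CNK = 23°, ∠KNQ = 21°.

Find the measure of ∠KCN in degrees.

1. ∠NKQ = 82°  [△NKQ]
2. ∠CKN = 98°  [linear pair at K on CQ]
3. ∠KCN = 59°  [△NCK]

∠KCN = 59°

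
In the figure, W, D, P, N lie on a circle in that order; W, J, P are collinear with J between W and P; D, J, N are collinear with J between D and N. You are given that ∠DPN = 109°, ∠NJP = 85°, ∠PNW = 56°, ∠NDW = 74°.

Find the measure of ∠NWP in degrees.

∠NWP = 50°

1. ∠DWN = 71°  [cyclic WDPN, opposite ∠W+∠P]
2. ∠NJW = 95°  [linear pair at J on WP]
3. ∠DNW = 35°  [△WDN]
4. ∠NWP = 50°  [△WJN]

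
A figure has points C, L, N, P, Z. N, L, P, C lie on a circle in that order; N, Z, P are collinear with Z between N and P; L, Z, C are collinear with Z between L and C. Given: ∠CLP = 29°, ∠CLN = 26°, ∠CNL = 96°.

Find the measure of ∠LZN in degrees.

∠LZN = 87°

1. ∠CNP = 29°  [same arc PC]
2. ∠LCN = 58°  [△NLC]
3. ∠CZN = 93°  [△NZC]
4. ∠LZP = 93°  [vertical angles at Z]
5. ∠LZN = 87°  [linear pair at Z on NP]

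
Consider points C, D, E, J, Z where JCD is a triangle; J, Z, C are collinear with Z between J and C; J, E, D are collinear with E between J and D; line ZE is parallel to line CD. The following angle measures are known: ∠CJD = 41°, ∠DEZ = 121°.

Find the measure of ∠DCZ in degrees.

∠DCZ = 80°

1. ∠EJZ = 41°  [Z on JC, E on JD]
2. ∠JEZ = 59°  [linear pair at E on JD]
3. ∠EZJ = 80°  [△JZE]
4. ∠CZE = 100°  [linear pair at Z on JC]
5. ∠DCZ = 80°  [ZE∥CD, co-interior at C–Z]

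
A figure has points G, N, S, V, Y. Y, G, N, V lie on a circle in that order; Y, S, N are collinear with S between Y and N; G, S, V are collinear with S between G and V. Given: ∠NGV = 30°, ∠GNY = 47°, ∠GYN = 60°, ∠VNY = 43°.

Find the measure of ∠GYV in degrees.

1. ∠GVY = 47°  [same arc YG]
2. ∠VGY = 43°  [same arc YV]
3. ∠GYV = 90°  [△YGV]

∠GYV = 90°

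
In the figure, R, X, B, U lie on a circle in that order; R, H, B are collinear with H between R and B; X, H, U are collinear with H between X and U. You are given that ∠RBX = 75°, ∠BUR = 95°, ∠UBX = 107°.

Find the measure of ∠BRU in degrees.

∠BRU = 53°

1. ∠RUX = 75°  [same arc RX]
2. ∠URX = 73°  [cyclic RXBU, opposite ∠R+∠B]
3. ∠RXU = 32°  [△RXU]
4. ∠RBU = 32°  [same arc RU]
5. ∠BRU = 53°  [△RBU]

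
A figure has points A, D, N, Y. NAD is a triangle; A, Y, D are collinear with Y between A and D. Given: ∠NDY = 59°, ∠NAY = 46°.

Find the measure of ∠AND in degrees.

1. ∠ADN = 59°  [Y on ray DA]
2. ∠DAN = 46°  [Y on ray AD]
3. ∠AND = 75°  [△NAD]

∠AND = 75°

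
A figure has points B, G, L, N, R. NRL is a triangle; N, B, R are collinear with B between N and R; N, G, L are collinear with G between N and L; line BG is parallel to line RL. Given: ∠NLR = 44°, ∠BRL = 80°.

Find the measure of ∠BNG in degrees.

1. ∠LRN = 80°  [B on ray RN]
2. ∠LNR = 56°  [△NRL]
3. ∠BNG = 56°  [B on NR, G on NL]

∠BNG = 56°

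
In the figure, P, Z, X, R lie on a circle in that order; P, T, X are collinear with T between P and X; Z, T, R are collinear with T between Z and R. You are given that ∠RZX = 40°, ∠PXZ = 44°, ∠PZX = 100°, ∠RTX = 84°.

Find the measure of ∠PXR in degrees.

1. ∠RPX = 40°  [same arc XR]
2. ∠PRX = 80°  [cyclic PZXR, opposite ∠Z+∠R]
3. ∠PXR = 60°  [△PXR]

∠PXR = 60°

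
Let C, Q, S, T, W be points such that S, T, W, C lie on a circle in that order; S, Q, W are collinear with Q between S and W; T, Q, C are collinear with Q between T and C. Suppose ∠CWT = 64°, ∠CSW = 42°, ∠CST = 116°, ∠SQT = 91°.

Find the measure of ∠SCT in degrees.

∠SCT = 49°

1. ∠CTW = 42°  [same arc WC]
2. ∠TQW = 89°  [linear pair at Q on SW]
3. ∠SWT = 49°  [△TQW]
4. ∠SCT = 49°  [same arc ST]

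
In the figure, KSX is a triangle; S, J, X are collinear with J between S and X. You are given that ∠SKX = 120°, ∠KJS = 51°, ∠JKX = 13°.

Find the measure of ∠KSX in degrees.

∠KSX = 22°

1. ∠KJX = 129°  [linear pair at J on SX]
2. ∠JXK = 38°  [△KJX]
3. ∠KXS = 38°  [J on ray XS]
4. ∠KSX = 22°  [△KSX]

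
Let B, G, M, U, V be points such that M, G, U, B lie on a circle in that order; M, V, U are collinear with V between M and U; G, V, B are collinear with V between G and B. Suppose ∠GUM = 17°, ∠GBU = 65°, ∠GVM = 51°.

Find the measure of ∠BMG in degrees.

∠BMG = 99°

1. ∠GBM = 17°  [same arc MG]
2. ∠GMU = 65°  [same arc GU]
3. ∠BGM = 64°  [△MVG]
4. ∠BMG = 99°  [△MGB]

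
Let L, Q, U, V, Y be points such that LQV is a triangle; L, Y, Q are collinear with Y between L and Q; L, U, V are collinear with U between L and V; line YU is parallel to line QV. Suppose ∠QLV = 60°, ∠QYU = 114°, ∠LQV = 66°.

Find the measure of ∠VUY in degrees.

1. ∠LVQ = 54°  [△LQV]
2. ∠LUY = 54°  [YU∥QV, corresponding at U]
3. ∠VUY = 126°  [linear pair at U on LV]

∠VUY = 126°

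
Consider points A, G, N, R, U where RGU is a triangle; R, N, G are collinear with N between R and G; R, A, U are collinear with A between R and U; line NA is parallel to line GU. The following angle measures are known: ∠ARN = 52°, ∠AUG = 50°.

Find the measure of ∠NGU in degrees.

1. ∠GRU = 52°  [N on RG, A on RU]
2. ∠GUR = 50°  [A on ray UR]
3. ∠RGU = 78°  [△RGU]
4. ∠NGU = 78°  [N on ray GR]

∠NGU = 78°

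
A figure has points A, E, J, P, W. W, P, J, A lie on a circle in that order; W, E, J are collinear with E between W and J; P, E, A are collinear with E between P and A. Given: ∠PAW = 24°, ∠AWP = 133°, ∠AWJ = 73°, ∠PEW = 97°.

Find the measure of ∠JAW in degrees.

1. ∠PJW = 24°  [same arc WP]
2. ∠APW = 23°  [△WPA]
3. ∠JWP = 60°  [△WEP]
4. ∠JPW = 96°  [△WPJ]
5. ∠JAW = 84°  [cyclic WPJA, opposite ∠P+∠A]

∠JAW = 84°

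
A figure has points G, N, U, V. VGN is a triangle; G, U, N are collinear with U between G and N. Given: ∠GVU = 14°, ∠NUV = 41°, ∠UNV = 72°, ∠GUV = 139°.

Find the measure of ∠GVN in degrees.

1. ∠UGV = 27°  [△VGU]
2. ∠GNV = 72°  [U on ray NG]
3. ∠NGV = 27°  [U on ray GN]
4. ∠GVN = 81°  [△VGN]

∠GVN = 81°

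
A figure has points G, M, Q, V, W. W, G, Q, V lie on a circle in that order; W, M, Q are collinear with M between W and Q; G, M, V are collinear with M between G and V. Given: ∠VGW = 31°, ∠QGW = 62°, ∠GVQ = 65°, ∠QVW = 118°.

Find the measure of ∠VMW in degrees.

1. ∠VQW = 31°  [same arc WV]
2. ∠QMV = 84°  [△QMV]
3. ∠VMW = 96°  [linear pair at M on WQ]

∠VMW = 96°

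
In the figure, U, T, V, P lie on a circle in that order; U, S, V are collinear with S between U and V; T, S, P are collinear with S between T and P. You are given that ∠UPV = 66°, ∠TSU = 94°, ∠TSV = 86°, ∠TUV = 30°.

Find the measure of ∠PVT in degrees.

∠PVT = 92°

1. ∠UTV = 114°  [cyclic UTVP, opposite ∠T+∠P]
2. ∠TPV = 30°  [same arc TV]
3. ∠TVU = 36°  [△UTV]
4. ∠PTV = 58°  [△TSV]
5. ∠PVT = 92°  [△TVP]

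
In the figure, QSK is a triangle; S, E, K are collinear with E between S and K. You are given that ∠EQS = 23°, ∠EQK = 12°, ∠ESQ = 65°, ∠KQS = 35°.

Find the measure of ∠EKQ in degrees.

1. ∠KSQ = 65°  [E on ray SK]
2. ∠QKS = 80°  [△QSK]
3. ∠EKQ = 80°  [E on ray KS]

∠EKQ = 80°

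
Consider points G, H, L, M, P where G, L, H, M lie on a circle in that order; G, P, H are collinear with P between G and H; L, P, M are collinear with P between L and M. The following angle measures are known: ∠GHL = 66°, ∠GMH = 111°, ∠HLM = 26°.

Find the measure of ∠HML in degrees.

∠HML = 45°

1. ∠GLH = 69°  [cyclic GLHM, opposite ∠L+∠M]
2. ∠HGL = 45°  [△GLH]
3. ∠HML = 45°  [same arc LH]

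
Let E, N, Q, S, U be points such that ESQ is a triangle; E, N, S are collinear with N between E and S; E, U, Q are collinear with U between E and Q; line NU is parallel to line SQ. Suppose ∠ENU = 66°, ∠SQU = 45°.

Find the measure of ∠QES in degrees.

1. ∠ESQ = 66°  [NU∥SQ, corresponding at N]
2. ∠EQS = 45°  [U on ray QE]
3. ∠QES = 69°  [△ESQ]

∠QES = 69°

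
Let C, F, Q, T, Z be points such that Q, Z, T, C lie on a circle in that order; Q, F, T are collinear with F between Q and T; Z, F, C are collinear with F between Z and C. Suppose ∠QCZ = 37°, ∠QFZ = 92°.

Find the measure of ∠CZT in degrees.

1. ∠QTZ = 37°  [same arc QZ]
2. ∠TFZ = 88°  [linear pair at F on QT]
3. ∠CZT = 55°  [△ZFT]

∠CZT = 55°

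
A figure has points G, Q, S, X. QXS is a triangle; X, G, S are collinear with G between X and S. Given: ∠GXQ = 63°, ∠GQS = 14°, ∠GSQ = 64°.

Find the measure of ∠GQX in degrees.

∠GQX = 39°

1. ∠QGS = 102°  [△QGS]
2. ∠QGX = 78°  [linear pair at G on XS]
3. ∠GQX = 39°  [△QXG]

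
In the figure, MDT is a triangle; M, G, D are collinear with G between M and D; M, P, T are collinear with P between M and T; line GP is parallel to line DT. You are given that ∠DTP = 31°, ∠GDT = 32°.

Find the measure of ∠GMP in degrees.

1. ∠DTM = 31°  [P on ray TM]
2. ∠MDT = 32°  [G on ray DM]
3. ∠DMT = 117°  [△MDT]
4. ∠GMP = 117°  [G on MD, P on MT]

∠GMP = 117°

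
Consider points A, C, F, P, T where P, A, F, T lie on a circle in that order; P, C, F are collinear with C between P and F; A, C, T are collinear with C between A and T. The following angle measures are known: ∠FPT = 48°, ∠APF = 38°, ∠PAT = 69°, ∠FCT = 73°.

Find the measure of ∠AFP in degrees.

1. ∠FAT = 48°  [same arc FT]
2. ∠ACP = 73°  [△PCA]
3. ∠ACF = 107°  [linear pair at C on PF]
4. ∠AFP = 25°  [△ACF]

∠AFP = 25°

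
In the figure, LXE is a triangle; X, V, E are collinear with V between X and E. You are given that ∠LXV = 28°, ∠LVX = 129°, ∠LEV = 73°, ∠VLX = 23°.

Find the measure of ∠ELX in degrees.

∠ELX = 79°

1. ∠EXL = 28°  [V on ray XE]
2. ∠LEX = 73°  [V on ray EX]
3. ∠ELX = 79°  [△LXE]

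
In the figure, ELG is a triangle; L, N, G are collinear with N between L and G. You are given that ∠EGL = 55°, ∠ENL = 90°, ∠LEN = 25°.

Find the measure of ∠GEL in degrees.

∠GEL = 60°

1. ∠ELN = 65°  [△ELN]
2. ∠ELG = 65°  [N on ray LG]
3. ∠GEL = 60°  [△ELG]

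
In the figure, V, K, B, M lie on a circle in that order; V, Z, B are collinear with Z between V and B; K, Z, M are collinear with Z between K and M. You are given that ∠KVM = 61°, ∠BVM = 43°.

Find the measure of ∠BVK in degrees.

1. ∠KBM = 119°  [cyclic VKBM, opposite ∠V+∠B]
2. ∠BKM = 43°  [same arc BM]
3. ∠BMK = 18°  [△KBM]
4. ∠BVK = 18°  [same arc KB]

∠BVK = 18°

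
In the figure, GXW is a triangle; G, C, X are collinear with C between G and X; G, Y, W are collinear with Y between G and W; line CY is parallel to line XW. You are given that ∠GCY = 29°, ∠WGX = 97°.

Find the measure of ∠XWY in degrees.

1. ∠GXW = 29°  [CY∥XW, corresponding at C]
2. ∠GWX = 54°  [△GXW]
3. ∠XWY = 54°  [Y on ray WG]

∠XWY = 54°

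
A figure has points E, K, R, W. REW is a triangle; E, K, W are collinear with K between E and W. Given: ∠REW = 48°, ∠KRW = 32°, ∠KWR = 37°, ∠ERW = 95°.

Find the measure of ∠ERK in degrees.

∠ERK = 63°

1. ∠KER = 48°  [K on ray EW]
2. ∠RKW = 111°  [△RKW]
3. ∠EKR = 69°  [linear pair at K on EW]
4. ∠ERK = 63°  [△REK]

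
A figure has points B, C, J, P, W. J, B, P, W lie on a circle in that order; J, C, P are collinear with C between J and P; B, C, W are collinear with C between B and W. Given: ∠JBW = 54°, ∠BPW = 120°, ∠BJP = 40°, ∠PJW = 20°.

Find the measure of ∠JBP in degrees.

1. ∠JPW = 54°  [same arc JW]
2. ∠JWP = 106°  [△JPW]
3. ∠JBP = 74°  [cyclic JBPW, opposite ∠B+∠W]

∠JBP = 74°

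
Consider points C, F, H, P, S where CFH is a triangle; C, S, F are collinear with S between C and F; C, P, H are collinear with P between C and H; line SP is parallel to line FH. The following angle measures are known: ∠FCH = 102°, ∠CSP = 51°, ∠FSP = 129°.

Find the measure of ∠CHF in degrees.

∠CHF = 27°

1. ∠PCS = 102°  [S on CF, P on CH]
2. ∠CPS = 27°  [△CSP]
3. ∠CHF = 27°  [SP∥FH, corresponding at P]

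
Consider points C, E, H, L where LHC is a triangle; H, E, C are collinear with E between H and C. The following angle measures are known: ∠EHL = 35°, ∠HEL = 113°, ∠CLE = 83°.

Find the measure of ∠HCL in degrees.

1. ∠CEL = 67°  [linear pair at E on HC]
2. ∠ECL = 30°  [△LEC]
3. ∠HCL = 30°  [E on ray CH]

∠HCL = 30°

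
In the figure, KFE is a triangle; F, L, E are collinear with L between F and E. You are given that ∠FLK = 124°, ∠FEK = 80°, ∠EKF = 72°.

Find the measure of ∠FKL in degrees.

1. ∠EFK = 28°  [△KFE]
2. ∠KFL = 28°  [L on ray FE]
3. ∠FKL = 28°  [△KFL]

∠FKL = 28°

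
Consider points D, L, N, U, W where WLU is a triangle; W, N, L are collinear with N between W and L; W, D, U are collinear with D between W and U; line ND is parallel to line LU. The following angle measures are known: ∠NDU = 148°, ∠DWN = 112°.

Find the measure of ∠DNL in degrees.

1. ∠NDW = 32°  [linear pair at D on WU]
2. ∠DNW = 36°  [△WND]
3. ∠DNL = 144°  [linear pair at N on WL]

∠DNL = 144°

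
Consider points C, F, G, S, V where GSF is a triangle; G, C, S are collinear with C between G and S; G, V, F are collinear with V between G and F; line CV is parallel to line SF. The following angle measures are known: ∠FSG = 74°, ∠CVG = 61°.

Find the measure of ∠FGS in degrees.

∠FGS = 45°

1. ∠GCV = 74°  [CV∥SF, corresponding at C]
2. ∠CGV = 45°  [△GCV]
3. ∠FGS = 45°  [C on GS, V on GF]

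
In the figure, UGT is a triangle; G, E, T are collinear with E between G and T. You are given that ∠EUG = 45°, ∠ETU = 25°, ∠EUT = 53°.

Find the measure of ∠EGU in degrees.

∠EGU = 57°

1. ∠TEU = 102°  [△UET]
2. ∠GEU = 78°  [linear pair at E on GT]
3. ∠EGU = 57°  [△UGE]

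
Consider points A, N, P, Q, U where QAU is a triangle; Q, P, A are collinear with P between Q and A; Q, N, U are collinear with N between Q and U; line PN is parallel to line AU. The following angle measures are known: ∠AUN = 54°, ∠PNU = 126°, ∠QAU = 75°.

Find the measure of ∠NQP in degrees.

∠NQP = 51°

1. ∠PNQ = 54°  [linear pair at N on QU]
2. ∠NPQ = 75°  [PN∥AU, corresponding at P]
3. ∠NQP = 51°  [△QPN]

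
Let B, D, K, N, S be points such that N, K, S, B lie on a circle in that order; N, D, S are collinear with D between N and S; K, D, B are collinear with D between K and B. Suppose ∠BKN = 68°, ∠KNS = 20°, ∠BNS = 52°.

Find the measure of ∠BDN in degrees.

∠BDN = 88°

1. ∠BSN = 68°  [same arc NB]
2. ∠KBS = 20°  [same arc KS]
3. ∠BDS = 92°  [△SDB]
4. ∠BDN = 88°  [linear pair at D on NS]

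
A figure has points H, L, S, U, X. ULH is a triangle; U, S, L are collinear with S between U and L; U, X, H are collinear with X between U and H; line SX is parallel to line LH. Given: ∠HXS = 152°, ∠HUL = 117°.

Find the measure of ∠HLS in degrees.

∠HLS = 35°

1. ∠SXU = 28°  [linear pair at X on UH]
2. ∠SUX = 117°  [S on UL, X on UH]
3. ∠USX = 35°  [△USX]
4. ∠LSX = 145°  [linear pair at S on UL]
5. ∠HLS = 35°  [SX∥LH, co-interior at L–S]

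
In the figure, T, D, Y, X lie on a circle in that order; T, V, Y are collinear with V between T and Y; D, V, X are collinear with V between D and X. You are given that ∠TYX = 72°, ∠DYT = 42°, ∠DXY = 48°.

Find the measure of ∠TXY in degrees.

1. ∠XVY = 60°  [△YVX]
2. ∠DXT = 42°  [same arc TD]
3. ∠TVX = 120°  [linear pair at V on TY]
4. ∠XTY = 18°  [△TVX]
5. ∠TXY = 90°  [△TYX]

∠TXY = 90°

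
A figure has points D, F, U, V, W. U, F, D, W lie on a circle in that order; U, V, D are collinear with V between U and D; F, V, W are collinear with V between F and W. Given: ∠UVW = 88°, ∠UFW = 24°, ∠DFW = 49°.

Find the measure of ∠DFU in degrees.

1. ∠UDW = 24°  [same arc UW]
2. ∠DUW = 49°  [same arc DW]
3. ∠DWU = 107°  [△UDW]
4. ∠DFU = 73°  [cyclic UFDW, opposite ∠F+∠W]

∠DFU = 73°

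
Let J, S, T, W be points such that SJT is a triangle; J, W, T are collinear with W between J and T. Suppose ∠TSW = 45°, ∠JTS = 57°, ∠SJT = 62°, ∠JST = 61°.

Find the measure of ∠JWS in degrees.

1. ∠STW = 57°  [W on ray TJ]
2. ∠SWT = 78°  [△SWT]
3. ∠JWS = 102°  [linear pair at W on JT]

∠JWS = 102°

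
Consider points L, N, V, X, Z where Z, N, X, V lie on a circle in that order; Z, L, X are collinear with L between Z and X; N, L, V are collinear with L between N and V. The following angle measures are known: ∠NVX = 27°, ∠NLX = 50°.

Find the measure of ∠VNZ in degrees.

1. ∠NZX = 27°  [same arc NX]
2. ∠NLZ = 130°  [linear pair at L on ZX]
3. ∠VNZ = 23°  [△ZLN]

∠VNZ = 23°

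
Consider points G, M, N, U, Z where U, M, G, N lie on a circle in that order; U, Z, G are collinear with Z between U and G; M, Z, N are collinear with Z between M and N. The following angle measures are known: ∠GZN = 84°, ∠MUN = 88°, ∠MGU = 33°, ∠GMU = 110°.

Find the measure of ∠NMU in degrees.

∠NMU = 59°

1. ∠MZU = 84°  [vertical angles at Z]
2. ∠GUM = 37°  [△UMG]
3. ∠NMU = 59°  [△UZM]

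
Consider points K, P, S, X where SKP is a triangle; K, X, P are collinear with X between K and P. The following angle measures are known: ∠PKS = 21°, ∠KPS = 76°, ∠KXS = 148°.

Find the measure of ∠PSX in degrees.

∠PSX = 72°

1. ∠SPX = 76°  [X on ray PK]
2. ∠PXS = 32°  [linear pair at X on KP]
3. ∠PSX = 72°  [△SXP]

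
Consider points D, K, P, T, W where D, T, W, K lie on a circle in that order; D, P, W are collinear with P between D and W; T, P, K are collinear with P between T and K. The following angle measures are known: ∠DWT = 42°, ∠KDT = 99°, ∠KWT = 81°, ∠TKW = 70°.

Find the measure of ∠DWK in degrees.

1. ∠DKT = 42°  [same arc DT]
2. ∠DTK = 39°  [△DTK]
3. ∠DWK = 39°  [same arc DK]

∠DWK = 39°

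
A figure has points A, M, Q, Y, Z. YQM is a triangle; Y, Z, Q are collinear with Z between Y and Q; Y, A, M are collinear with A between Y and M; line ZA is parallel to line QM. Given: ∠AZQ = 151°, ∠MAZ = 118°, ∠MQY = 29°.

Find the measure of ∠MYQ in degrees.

∠MYQ = 89°

1. ∠AZY = 29°  [linear pair at Z on YQ]
2. ∠YAZ = 62°  [linear pair at A on YM]
3. ∠AYZ = 89°  [△YZA]
4. ∠MYQ = 89°  [Z on YQ, A on YM]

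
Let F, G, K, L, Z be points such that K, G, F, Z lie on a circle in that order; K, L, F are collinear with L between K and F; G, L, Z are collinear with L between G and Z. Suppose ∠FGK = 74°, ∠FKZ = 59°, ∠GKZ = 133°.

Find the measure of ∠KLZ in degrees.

1. ∠FZK = 106°  [cyclic KGFZ, opposite ∠G+∠Z]
2. ∠FGZ = 59°  [same arc FZ]
3. ∠KFZ = 15°  [△KFZ]
4. ∠GFZ = 47°  [cyclic KGFZ, opposite ∠K+∠F]
5. ∠FZG = 74°  [△GFZ]
6. ∠FLZ = 91°  [△FLZ]
7. ∠KLZ = 89°  [linear pair at L on KF]

∠KLZ = 89°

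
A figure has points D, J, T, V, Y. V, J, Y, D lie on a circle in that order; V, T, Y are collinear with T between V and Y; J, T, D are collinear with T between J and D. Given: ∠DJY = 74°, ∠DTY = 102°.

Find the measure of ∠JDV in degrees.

1. ∠DVY = 74°  [same arc YD]
2. ∠DTV = 78°  [linear pair at T on VY]
3. ∠JDV = 28°  [△VTD]

∠JDV = 28°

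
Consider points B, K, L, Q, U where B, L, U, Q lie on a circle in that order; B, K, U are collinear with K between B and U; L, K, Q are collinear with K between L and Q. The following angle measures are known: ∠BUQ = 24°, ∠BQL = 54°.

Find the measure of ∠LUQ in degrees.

∠LUQ = 78°

1. ∠BLQ = 24°  [same arc BQ]
2. ∠LBQ = 102°  [△BLQ]
3. ∠LUQ = 78°  [cyclic BLUQ, opposite ∠B+∠U]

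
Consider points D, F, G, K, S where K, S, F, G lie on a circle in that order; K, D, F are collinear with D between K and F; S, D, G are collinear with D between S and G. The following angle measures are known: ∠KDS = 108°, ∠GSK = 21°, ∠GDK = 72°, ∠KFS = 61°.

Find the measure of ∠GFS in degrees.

1. ∠FDG = 108°  [vertical angles at D]
2. ∠FDS = 72°  [linear pair at D on KF]
3. ∠GFK = 21°  [same arc KG]
4. ∠FSG = 47°  [△SDF]
5. ∠FGS = 51°  [△FDG]
6. ∠GFS = 82°  [△SFG]

∠GFS = 82°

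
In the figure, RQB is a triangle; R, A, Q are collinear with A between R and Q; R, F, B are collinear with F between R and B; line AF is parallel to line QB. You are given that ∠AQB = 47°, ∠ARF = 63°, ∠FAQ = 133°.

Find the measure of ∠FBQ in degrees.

∠FBQ = 70°

1. ∠BQR = 47°  [A on ray QR]
2. ∠BRQ = 63°  [A on RQ, F on RB]
3. ∠QBR = 70°  [△RQB]
4. ∠FBQ = 70°  [F on ray BR]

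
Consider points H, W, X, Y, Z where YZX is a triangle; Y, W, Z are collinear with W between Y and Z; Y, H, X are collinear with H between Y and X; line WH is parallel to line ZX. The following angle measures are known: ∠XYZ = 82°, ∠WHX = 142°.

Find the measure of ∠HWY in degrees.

∠HWY = 60°

1. ∠HYW = 82°  [W on YZ, H on YX]
2. ∠WHY = 38°  [linear pair at H on YX]
3. ∠HWY = 60°  [△YWH]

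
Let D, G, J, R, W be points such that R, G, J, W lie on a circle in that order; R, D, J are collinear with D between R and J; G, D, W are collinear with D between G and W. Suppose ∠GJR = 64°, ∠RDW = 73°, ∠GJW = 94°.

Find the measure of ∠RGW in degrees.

∠RGW = 30°

1. ∠GWR = 64°  [same arc RG]
2. ∠GRW = 86°  [cyclic RGJW, opposite ∠R+∠J]
3. ∠RGW = 30°  [△RGW]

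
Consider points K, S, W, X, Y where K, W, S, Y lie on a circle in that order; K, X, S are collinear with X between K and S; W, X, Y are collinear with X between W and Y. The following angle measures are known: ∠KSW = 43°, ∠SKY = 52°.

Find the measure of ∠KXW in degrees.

1. ∠SWY = 52°  [same arc SY]
2. ∠SXW = 85°  [△WXS]
3. ∠KXW = 95°  [linear pair at X on KS]

∠KXW = 95°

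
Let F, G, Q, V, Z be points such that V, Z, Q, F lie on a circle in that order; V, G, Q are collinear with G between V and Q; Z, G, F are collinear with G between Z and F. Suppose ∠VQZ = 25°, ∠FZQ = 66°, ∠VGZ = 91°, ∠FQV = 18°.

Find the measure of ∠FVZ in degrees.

∠FVZ = 137°

1. ∠VFZ = 25°  [same arc VZ]
2. ∠FZV = 18°  [same arc VF]
3. ∠FVZ = 137°  [△VZF]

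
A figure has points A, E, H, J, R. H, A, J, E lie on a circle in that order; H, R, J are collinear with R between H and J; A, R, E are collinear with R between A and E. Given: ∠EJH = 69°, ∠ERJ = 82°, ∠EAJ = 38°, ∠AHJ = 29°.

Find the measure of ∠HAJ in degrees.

∠HAJ = 107°

1. ∠EHJ = 38°  [same arc JE]
2. ∠HEJ = 73°  [△HJE]
3. ∠HAJ = 107°  [cyclic HAJE, opposite ∠A+∠E]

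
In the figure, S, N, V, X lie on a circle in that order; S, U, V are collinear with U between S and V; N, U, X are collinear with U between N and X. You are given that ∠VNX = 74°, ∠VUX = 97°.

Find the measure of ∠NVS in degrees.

∠NVS = 23°

1. ∠VSX = 74°  [same arc VX]
2. ∠SUX = 83°  [linear pair at U on SV]
3. ∠NXS = 23°  [△SUX]
4. ∠NVS = 23°  [same arc SN]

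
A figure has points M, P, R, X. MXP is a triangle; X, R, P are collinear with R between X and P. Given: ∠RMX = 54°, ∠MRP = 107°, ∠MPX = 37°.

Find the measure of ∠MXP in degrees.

∠MXP = 53°

1. ∠MRX = 73°  [linear pair at R on XP]
2. ∠MXR = 53°  [△MXR]
3. ∠MXP = 53°  [R on ray XP]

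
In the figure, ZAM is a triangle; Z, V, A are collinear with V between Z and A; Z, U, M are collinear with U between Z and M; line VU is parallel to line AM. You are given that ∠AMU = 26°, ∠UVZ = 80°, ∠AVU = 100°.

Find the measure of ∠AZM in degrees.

1. ∠AMZ = 26°  [U on ray MZ]
2. ∠MAZ = 80°  [VU∥AM, corresponding at V]
3. ∠AZM = 74°  [△ZAM]

∠AZM = 74°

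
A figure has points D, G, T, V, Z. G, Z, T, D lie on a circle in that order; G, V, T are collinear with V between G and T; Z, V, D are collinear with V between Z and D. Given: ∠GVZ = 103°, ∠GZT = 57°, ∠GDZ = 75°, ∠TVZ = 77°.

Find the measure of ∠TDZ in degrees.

1. ∠GTZ = 75°  [same arc GZ]
2. ∠TGZ = 48°  [△GZT]
3. ∠TDZ = 48°  [same arc ZT]

∠TDZ = 48°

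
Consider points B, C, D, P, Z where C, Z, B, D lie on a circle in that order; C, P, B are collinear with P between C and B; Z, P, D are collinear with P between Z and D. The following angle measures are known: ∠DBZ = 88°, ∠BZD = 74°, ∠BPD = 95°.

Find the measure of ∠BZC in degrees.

∠BZC = 141°

1. ∠BDZ = 18°  [△ZBD]
2. ∠BCD = 74°  [same arc BD]
3. ∠CBD = 67°  [△BPD]
4. ∠BDC = 39°  [△CBD]
5. ∠BZC = 141°  [cyclic CZBD, opposite ∠Z+∠D]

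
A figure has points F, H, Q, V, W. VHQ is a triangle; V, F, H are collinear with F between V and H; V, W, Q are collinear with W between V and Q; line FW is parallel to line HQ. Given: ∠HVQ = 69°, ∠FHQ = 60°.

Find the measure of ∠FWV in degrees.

1. ∠QHV = 60°  [F on ray HV]
2. ∠HQV = 51°  [△VHQ]
3. ∠FWV = 51°  [FW∥HQ, corresponding at W]

∠FWV = 51°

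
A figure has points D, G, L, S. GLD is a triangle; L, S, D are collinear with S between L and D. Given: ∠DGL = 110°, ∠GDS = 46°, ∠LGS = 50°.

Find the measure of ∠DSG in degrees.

∠DSG = 74°

1. ∠GDL = 46°  [S on ray DL]
2. ∠DLG = 24°  [△GLD]
3. ∠GLS = 24°  [S on ray LD]
4. ∠GSL = 106°  [△GLS]
5. ∠DSG = 74°  [linear pair at S on LD]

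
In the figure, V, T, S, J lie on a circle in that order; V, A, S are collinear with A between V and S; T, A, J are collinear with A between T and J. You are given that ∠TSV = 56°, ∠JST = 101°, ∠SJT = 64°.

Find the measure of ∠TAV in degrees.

1. ∠TJV = 56°  [same arc VT]
2. ∠JVT = 79°  [cyclic VTSJ, opposite ∠V+∠S]
3. ∠SVT = 64°  [same arc TS]
4. ∠JTV = 45°  [△VTJ]
5. ∠TAV = 71°  [△VAT]

∠TAV = 71°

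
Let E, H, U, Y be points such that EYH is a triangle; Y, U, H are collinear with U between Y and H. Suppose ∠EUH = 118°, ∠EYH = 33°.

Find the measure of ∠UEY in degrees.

∠UEY = 85°

1. ∠EUY = 62°  [linear pair at U on YH]
2. ∠EYU = 33°  [U on ray YH]
3. ∠UEY = 85°  [△EYU]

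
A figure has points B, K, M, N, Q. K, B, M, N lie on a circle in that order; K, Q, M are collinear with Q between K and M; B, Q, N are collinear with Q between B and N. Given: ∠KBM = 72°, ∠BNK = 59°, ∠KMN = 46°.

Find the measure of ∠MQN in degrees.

1. ∠BMK = 59°  [same arc KB]
2. ∠KBN = 46°  [same arc KN]
3. ∠BKM = 49°  [△KBM]
4. ∠BQK = 85°  [△KQB]
5. ∠MQN = 85°  [vertical angles at Q]

∠MQN = 85°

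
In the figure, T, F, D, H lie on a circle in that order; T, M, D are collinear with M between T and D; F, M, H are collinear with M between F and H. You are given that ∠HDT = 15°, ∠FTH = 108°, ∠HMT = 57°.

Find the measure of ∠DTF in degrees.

∠DTF = 42°

1. ∠HFT = 15°  [same arc TH]
2. ∠DMF = 57°  [vertical angles at M]
3. ∠FMT = 123°  [linear pair at M on TD]
4. ∠DTF = 42°  [△TMF]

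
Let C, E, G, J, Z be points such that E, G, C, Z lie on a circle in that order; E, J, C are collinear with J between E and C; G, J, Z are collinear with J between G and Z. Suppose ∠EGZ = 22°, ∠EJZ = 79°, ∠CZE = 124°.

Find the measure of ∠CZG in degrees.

∠CZG = 57°

1. ∠ECZ = 22°  [same arc EZ]
2. ∠CJZ = 101°  [linear pair at J on EC]
3. ∠CZG = 57°  [△CJZ]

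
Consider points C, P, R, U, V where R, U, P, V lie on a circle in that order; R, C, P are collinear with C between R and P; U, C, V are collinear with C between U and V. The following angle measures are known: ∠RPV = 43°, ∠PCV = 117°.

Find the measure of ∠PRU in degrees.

1. ∠RUV = 43°  [same arc RV]
2. ∠RCU = 117°  [vertical angles at C]
3. ∠PRU = 20°  [△RCU]

∠PRU = 20°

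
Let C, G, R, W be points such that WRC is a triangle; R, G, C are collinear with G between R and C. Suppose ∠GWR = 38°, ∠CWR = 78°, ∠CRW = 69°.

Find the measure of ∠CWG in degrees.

∠CWG = 40°

1. ∠RCW = 33°  [△WRC]
2. ∠GRW = 69°  [G on ray RC]
3. ∠GCW = 33°  [G on ray CR]
4. ∠RGW = 73°  [△WRG]
5. ∠CGW = 107°  [linear pair at G on RC]
6. ∠CWG = 40°  [△WGC]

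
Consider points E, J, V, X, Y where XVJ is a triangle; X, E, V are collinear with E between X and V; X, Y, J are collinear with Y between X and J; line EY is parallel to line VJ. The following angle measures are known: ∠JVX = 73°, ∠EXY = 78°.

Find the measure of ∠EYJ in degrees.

∠EYJ = 151°

1. ∠XEY = 73°  [EY∥VJ, corresponding at E]
2. ∠EYX = 29°  [△XEY]
3. ∠EYJ = 151°  [linear pair at Y on XJ]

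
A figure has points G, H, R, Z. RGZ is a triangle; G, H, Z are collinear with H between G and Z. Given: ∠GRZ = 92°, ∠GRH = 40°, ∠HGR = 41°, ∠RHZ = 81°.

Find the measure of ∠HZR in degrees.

∠HZR = 47°

1. ∠RGZ = 41°  [H on ray GZ]
2. ∠GZR = 47°  [△RGZ]
3. ∠HZR = 47°  [H on ray ZG]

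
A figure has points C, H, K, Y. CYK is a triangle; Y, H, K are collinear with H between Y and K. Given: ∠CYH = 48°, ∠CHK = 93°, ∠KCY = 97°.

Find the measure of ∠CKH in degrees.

1. ∠CYK = 48°  [H on ray YK]
2. ∠CKY = 35°  [△CYK]
3. ∠CKH = 35°  [H on ray KY]

∠CKH = 35°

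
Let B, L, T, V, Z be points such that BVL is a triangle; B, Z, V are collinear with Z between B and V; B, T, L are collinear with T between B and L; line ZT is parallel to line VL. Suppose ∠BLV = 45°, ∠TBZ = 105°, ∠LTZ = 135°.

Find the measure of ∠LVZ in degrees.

1. ∠BTZ = 45°  [ZT∥VL, corresponding at T]
2. ∠BZT = 30°  [△BZT]
3. ∠TZV = 150°  [linear pair at Z on BV]
4. ∠LVZ = 30°  [ZT∥VL, co-interior at V–Z]

∠LVZ = 30°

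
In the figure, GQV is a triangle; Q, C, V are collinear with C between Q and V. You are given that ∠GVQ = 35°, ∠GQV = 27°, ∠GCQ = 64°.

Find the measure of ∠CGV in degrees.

∠CGV = 29°

1. ∠CVG = 35°  [C on ray VQ]
2. ∠GCV = 116°  [linear pair at C on QV]
3. ∠CGV = 29°  [△GCV]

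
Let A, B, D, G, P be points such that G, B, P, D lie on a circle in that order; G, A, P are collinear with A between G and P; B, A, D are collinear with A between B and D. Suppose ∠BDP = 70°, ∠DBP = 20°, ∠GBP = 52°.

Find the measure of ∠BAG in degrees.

∠BAG = 78°

1. ∠BGP = 70°  [same arc BP]
2. ∠BPG = 58°  [△GBP]
3. ∠BAP = 102°  [△BAP]
4. ∠BAG = 78°  [linear pair at A on GP]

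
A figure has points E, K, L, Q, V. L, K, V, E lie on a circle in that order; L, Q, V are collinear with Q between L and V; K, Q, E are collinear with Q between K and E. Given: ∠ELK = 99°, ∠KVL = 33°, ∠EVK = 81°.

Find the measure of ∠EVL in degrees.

∠EVL = 48°

1. ∠KEL = 33°  [same arc LK]
2. ∠EKL = 48°  [△LKE]
3. ∠EVL = 48°  [same arc LE]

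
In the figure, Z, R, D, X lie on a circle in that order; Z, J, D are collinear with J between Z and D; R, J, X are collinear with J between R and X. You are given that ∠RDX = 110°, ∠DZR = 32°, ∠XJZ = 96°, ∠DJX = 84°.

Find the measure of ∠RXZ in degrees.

1. ∠DXR = 32°  [same arc RD]
2. ∠DJR = 96°  [vertical angles at J]
3. ∠DRX = 38°  [△RDX]
4. ∠RDZ = 46°  [△RJD]
5. ∠RXZ = 46°  [same arc ZR]

∠RXZ = 46°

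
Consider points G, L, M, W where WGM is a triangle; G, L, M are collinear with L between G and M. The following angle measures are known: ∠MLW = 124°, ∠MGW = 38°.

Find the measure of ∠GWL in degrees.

∠GWL = 86°

1. ∠GLW = 56°  [linear pair at L on GM]
2. ∠LGW = 38°  [L on ray GM]
3. ∠GWL = 86°  [△WGL]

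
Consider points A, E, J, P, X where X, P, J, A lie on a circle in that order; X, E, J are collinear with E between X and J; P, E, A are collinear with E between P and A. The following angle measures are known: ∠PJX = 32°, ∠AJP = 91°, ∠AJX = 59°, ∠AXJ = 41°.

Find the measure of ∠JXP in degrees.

1. ∠JAX = 80°  [△XJA]
2. ∠JPX = 100°  [cyclic XPJA, opposite ∠P+∠A]
3. ∠JXP = 48°  [△XPJ]

∠JXP = 48°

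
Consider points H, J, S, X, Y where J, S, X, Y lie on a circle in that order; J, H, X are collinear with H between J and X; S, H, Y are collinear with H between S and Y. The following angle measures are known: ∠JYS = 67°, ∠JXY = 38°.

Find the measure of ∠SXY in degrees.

1. ∠JSY = 38°  [same arc JY]
2. ∠SJY = 75°  [△JSY]
3. ∠SXY = 105°  [cyclic JSXY, opposite ∠J+∠X]

∠SXY = 105°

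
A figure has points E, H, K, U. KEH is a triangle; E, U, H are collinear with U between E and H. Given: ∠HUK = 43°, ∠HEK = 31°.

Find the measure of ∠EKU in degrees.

1. ∠EUK = 137°  [linear pair at U on EH]
2. ∠KEU = 31°  [U on ray EH]
3. ∠EKU = 12°  [△KEU]

∠EKU = 12°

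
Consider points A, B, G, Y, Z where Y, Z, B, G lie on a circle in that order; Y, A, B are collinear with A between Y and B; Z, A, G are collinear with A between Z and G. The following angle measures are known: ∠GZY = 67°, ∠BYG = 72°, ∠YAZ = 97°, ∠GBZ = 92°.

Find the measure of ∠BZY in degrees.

1. ∠GBY = 67°  [same arc YG]
2. ∠BGY = 41°  [△YBG]
3. ∠BZY = 139°  [cyclic YZBG, opposite ∠Z+∠G]

∠BZY = 139°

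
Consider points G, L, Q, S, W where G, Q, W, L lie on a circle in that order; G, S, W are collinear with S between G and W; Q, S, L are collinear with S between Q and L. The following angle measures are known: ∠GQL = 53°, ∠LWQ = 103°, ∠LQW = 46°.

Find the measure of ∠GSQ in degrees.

∠GSQ = 96°

1. ∠GWL = 53°  [same arc GL]
2. ∠QLW = 31°  [△QWL]
3. ∠LSW = 96°  [△WSL]
4. ∠GSQ = 96°  [vertical angles at S]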